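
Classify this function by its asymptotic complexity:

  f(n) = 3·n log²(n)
O(n log² n)

The dominant term in 3·n log²(n) is 3·n log²(n), which is Θ(n log² n).
Constants are absorbed, so the tightest bound is O(n log² n).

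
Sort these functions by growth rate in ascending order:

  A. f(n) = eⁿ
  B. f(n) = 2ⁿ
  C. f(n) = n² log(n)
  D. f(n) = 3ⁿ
C < B < A < D

Comparing growth rates:
C = n² log(n) is O(n² log n)
B = 2ⁿ is O(2ⁿ)
A = eⁿ is O(eⁿ)
D = 3ⁿ is O(3ⁿ)

Therefore, the order from slowest to fastest is: C < B < A < D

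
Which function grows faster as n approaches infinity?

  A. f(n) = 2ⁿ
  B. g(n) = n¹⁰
A

f(n) = 2ⁿ is O(2ⁿ), while g(n) = n¹⁰ is O(n¹⁰).
Since O(2ⁿ) grows faster than O(n¹⁰), f(n) dominates.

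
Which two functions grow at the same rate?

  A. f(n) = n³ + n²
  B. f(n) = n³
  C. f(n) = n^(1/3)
A and B

Examining each function:
  A. n³ + n² is O(n³)
  B. n³ is O(n³)
  C. n^(1/3) is O(n^(1/3))

Functions A and B both have the same complexity class.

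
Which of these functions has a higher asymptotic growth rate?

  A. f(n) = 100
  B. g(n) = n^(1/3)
B

f(n) = 100 is O(1), while g(n) = n^(1/3) is O(n^(1/3)).
Since O(n^(1/3)) grows faster than O(1), g(n) dominates.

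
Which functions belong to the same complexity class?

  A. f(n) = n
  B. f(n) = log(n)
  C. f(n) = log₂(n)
B and C

Examining each function:
  A. n is O(n)
  B. log(n) is O(log n)
  C. log₂(n) is O(log n)

Functions B and C both have the same complexity class.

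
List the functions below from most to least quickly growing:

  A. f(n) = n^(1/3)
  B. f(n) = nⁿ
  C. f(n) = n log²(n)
B > C > A

Comparing growth rates:
B = nⁿ is O(nⁿ)
C = n log²(n) is O(n log² n)
A = n^(1/3) is O(n^(1/3))

Therefore, the order from fastest to slowest is: B > C > A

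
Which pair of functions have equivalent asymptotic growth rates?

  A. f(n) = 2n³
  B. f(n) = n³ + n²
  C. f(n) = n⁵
A and B

Examining each function:
  A. 2n³ is O(n³)
  B. n³ + n² is O(n³)
  C. n⁵ is O(n⁵)

Functions A and B both have the same complexity class.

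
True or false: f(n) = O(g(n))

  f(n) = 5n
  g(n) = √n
False

f(n) = 5n is O(n), and g(n) = √n is O(√n).
Since O(n) grows faster than O(√n), f(n) = O(g(n)) is false.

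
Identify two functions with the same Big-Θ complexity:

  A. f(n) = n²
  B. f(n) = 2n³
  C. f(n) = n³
B and C

Examining each function:
  A. n² is O(n²)
  B. 2n³ is O(n³)
  C. n³ is O(n³)

Functions B and C both have the same complexity class.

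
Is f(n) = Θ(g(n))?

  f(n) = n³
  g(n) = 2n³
True

f(n) = n³ and g(n) = 2n³ are both O(n³).
Since they have the same asymptotic growth rate, f(n) = Θ(g(n)) is true.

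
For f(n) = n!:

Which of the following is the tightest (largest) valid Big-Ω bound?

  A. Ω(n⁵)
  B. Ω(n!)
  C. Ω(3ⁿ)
B

f(n) = n! is Ω(n!).
All listed options are valid Big-Ω bounds (lower bounds),
but Ω(n!) is the tightest (largest valid bound).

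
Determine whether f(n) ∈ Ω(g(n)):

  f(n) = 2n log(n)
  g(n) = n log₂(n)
True

f(n) = 2n log(n) and g(n) = n log₂(n) are both O(n log n).
Big-Ω permits equal growth rates (f ≥ c·g for some c > 0), so f(n) = Ω(g(n)) is true.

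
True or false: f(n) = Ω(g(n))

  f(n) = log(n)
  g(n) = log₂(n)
True

f(n) = log(n) and g(n) = log₂(n) are both O(log n).
Big-Ω permits equal growth rates (f ≥ c·g for some c > 0), so f(n) = Ω(g(n)) is true.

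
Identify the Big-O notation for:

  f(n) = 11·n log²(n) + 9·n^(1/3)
O(n log² n)

The dominant term in 11·n log²(n) + 9·n^(1/3) is 11·n log²(n), which is Θ(n log² n).
Lower-order terms (9·n^(1/3)) are asymptotically negligible.
Constants are absorbed, so the tightest bound is O(n log² n).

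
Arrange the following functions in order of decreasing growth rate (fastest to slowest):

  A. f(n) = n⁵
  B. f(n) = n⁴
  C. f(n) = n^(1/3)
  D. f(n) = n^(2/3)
A > B > D > C

Comparing growth rates:
A = n⁵ is O(n⁵)
B = n⁴ is O(n⁴)
D = n^(2/3) is O(n^(2/3))
C = n^(1/3) is O(n^(1/3))

Therefore, the order from fastest to slowest is: A > B > D > C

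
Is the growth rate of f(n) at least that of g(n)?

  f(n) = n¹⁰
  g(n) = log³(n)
True

f(n) = n¹⁰ is O(n¹⁰), and g(n) = log³(n) is O(log³ n).
Since O(n¹⁰) grows at least as fast as O(log³ n), f(n) = Ω(g(n)) is true.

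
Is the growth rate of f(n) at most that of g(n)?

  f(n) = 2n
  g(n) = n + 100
True

f(n) = 2n and g(n) = n + 100 are both O(n).
Big-O permits equal growth rates (f ≤ c·g for some c), so f(n) = O(g(n)) is true.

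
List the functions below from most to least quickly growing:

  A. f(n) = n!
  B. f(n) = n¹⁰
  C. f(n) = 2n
A > B > C

Comparing growth rates:
A = n! is O(n!)
B = n¹⁰ is O(n¹⁰)
C = 2n is O(n)

Therefore, the order from fastest to slowest is: A > B > C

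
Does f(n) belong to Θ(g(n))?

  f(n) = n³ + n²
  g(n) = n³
True

f(n) = n³ + n² and g(n) = n³ are both O(n³).
Since they have the same asymptotic growth rate, f(n) = Θ(g(n)) is true.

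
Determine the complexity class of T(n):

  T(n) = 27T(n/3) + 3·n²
Θ(n³)

Master Theorem: a = 27, b = 3, f(n) = 3·n².
Compute the critical exponent d = log₃(27) = 3.
Compare f(n) = Θ(n²) against n^d:
  k = 2 < d = 3, so f(n) = O(n^(d-ε)) — Case 1.
  The recursion cost dominates: T(n) = Θ(n^d) = Θ(n³).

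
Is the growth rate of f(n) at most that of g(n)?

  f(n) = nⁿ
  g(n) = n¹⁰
False

f(n) = nⁿ is O(nⁿ), and g(n) = n¹⁰ is O(n¹⁰).
Since O(nⁿ) grows faster than O(n¹⁰), f(n) = O(g(n)) is false.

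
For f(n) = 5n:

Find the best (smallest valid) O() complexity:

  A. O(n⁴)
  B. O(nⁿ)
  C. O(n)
C

f(n) = 5n is O(n).
All listed options are valid Big-O bounds (upper bounds),
but O(n) is the tightest (smallest valid bound).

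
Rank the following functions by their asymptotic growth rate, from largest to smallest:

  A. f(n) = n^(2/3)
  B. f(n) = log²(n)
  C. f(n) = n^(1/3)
A > C > B

Comparing growth rates:
A = n^(2/3) is O(n^(2/3))
C = n^(1/3) is O(n^(1/3))
B = log²(n) is O(log² n)

Therefore, the order from fastest to slowest is: A > C > B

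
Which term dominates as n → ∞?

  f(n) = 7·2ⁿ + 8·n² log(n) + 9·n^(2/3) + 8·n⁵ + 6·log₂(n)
7·2ⁿ

Looking at each term:
  - 7·2ⁿ is O(2ⁿ)
  - 8·n² log(n) is O(n² log n)
  - 9·n^(2/3) is O(n^(2/3))
  - 8·n⁵ is O(n⁵)
  - 6·log₂(n) is O(log n)

The term 7·2ⁿ (O(2ⁿ)) grows fastest and dominates all others.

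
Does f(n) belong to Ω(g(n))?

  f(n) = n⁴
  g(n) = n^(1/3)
True

f(n) = n⁴ is O(n⁴), and g(n) = n^(1/3) is O(n^(1/3)).
Since O(n⁴) grows at least as fast as O(n^(1/3)), f(n) = Ω(g(n)) is true.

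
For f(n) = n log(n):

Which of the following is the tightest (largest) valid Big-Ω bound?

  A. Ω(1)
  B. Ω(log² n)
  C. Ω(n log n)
C

f(n) = n log(n) is Ω(n log n).
All listed options are valid Big-Ω bounds (lower bounds),
but Ω(n log n) is the tightest (largest valid bound).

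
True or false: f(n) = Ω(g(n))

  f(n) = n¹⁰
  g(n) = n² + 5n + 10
True

f(n) = n¹⁰ is O(n¹⁰), and g(n) = n² + 5n + 10 is O(n²).
Since O(n¹⁰) grows at least as fast as O(n²), f(n) = Ω(g(n)) is true.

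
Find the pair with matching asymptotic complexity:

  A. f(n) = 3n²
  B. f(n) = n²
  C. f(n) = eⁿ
A and B

Examining each function:
  A. 3n² is O(n²)
  B. n² is O(n²)
  C. eⁿ is O(eⁿ)

Functions A and B both have the same complexity class.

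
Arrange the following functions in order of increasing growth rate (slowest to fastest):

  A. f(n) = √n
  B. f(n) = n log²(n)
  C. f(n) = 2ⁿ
A < B < C

Comparing growth rates:
A = √n is O(√n)
B = n log²(n) is O(n log² n)
C = 2ⁿ is O(2ⁿ)

Therefore, the order from slowest to fastest is: A < B < C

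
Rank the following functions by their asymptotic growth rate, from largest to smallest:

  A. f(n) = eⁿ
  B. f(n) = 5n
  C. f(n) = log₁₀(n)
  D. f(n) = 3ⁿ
D > A > B > C

Comparing growth rates:
D = 3ⁿ is O(3ⁿ)
A = eⁿ is O(eⁿ)
B = 5n is O(n)
C = log₁₀(n) is O(log n)

Therefore, the order from fastest to slowest is: D > A > B > C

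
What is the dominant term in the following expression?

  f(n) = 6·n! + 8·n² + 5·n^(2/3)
6·n!

Looking at each term:
  - 6·n! is O(n!)
  - 8·n² is O(n²)
  - 5·n^(2/3) is O(n^(2/3))

The term 6·n! (O(n!)) grows fastest and dominates all others.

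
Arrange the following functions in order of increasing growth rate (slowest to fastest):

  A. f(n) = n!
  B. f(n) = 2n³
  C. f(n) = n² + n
C < B < A

Comparing growth rates:
C = n² + n is O(n²)
B = 2n³ is O(n³)
A = n! is O(n!)

Therefore, the order from slowest to fastest is: C < B < A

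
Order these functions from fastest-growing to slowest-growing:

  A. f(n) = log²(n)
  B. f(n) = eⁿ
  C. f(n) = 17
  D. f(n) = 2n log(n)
B > D > A > C

Comparing growth rates:
B = eⁿ is O(eⁿ)
D = 2n log(n) is O(n log n)
A = log²(n) is O(log² n)
C = 17 is O(1)

Therefore, the order from fastest to slowest is: B > D > A > C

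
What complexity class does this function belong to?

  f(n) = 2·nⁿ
O(nⁿ)

The dominant term in 2·nⁿ is 2·nⁿ, which is Θ(nⁿ).
Constants are absorbed, so the tightest bound is O(nⁿ).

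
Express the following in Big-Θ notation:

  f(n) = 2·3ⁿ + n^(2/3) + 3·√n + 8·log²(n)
Θ(3ⁿ)

Order the terms by growth rate: 8·log²(n) ≺ 3·√n ≺ n^(2/3) ≺ 2·3ⁿ.
The fastest-growing term 2·3ⁿ dominates as n → ∞; dropping its constant factor gives Θ(3ⁿ).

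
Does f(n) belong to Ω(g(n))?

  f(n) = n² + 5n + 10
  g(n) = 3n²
True

f(n) = n² + 5n + 10 and g(n) = 3n² are both O(n²).
Big-Ω permits equal growth rates (f ≥ c·g for some c > 0), so f(n) = Ω(g(n)) is true.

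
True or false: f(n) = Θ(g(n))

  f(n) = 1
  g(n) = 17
True

f(n) = 1 and g(n) = 17 are both O(1).
Since they have the same asymptotic growth rate, f(n) = Θ(g(n)) is true.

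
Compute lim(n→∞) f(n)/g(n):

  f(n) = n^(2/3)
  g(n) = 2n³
0

Since n^(2/3) (O(n^(2/3))) grows slower than 2n³ (O(n³)),
the ratio f(n)/g(n) → 0 as n → ∞.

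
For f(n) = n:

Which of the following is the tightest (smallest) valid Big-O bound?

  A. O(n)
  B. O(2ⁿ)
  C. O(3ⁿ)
A

f(n) = n is O(n).
All listed options are valid Big-O bounds (upper bounds),
but O(n) is the tightest (smallest valid bound).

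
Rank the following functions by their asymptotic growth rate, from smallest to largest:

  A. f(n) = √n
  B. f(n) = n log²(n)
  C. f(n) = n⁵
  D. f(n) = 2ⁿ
A < B < C < D

Comparing growth rates:
A = √n is O(√n)
B = n log²(n) is O(n log² n)
C = n⁵ is O(n⁵)
D = 2ⁿ is O(2ⁿ)

Therefore, the order from slowest to fastest is: A < B < C < D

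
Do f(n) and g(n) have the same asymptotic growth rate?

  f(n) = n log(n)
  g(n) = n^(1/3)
False

f(n) = n log(n) is O(n log n), and g(n) = n^(1/3) is O(n^(1/3)).
Since they have different growth rates, f(n) = Θ(g(n)) is false.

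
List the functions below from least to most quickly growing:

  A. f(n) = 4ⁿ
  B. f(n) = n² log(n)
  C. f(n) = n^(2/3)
C < B < A

Comparing growth rates:
C = n^(2/3) is O(n^(2/3))
B = n² log(n) is O(n² log n)
A = 4ⁿ is O(4ⁿ)

Therefore, the order from slowest to fastest is: C < B < A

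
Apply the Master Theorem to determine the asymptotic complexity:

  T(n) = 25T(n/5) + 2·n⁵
Θ(n⁵)

Master Theorem: a = 25, b = 5, f(n) = 2·n⁵.
Compute the critical exponent d = log₅(25) = 2.
Compare f(n) = Θ(n⁵) against n^d:
  k = 5 > d = 2, so f(n) = Ω(n^(d+ε)) — Case 3.
  Regularity: a·(n/b)^5/n^5 = a/b^5 = 25/3125 < 1 ✓.
  The top-level work dominates: T(n) = Θ(f(n)) = Θ(n⁵).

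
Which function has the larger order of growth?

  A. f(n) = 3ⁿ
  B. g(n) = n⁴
A

f(n) = 3ⁿ is O(3ⁿ), while g(n) = n⁴ is O(n⁴).
Since O(3ⁿ) grows faster than O(n⁴), f(n) dominates.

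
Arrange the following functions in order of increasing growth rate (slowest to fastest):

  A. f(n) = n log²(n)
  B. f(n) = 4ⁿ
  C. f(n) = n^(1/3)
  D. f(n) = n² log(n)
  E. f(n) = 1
E < C < A < D < B

Comparing growth rates:
E = 1 is O(1)
C = n^(1/3) is O(n^(1/3))
A = n log²(n) is O(n log² n)
D = n² log(n) is O(n² log n)
B = 4ⁿ is O(4ⁿ)

Therefore, the order from slowest to fastest is: E < C < A < D < B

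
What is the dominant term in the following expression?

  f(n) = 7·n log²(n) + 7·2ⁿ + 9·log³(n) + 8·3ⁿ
8·3ⁿ

Looking at each term:
  - 7·n log²(n) is O(n log² n)
  - 7·2ⁿ is O(2ⁿ)
  - 9·log³(n) is O(log³ n)
  - 8·3ⁿ is O(3ⁿ)

The term 8·3ⁿ (O(3ⁿ)) grows fastest and dominates all others.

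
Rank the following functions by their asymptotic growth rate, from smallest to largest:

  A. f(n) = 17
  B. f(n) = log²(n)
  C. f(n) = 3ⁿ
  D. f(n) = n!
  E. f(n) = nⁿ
A < B < C < D < E

Comparing growth rates:
A = 17 is O(1)
B = log²(n) is O(log² n)
C = 3ⁿ is O(3ⁿ)
D = n! is O(n!)
E = nⁿ is O(nⁿ)

Therefore, the order from slowest to fastest is: A < B < C < D < E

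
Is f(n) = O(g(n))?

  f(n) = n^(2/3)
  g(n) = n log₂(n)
True

f(n) = n^(2/3) is O(n^(2/3)), and g(n) = n log₂(n) is O(n log n).
Since O(n^(2/3)) ⊆ O(n log n) (f grows no faster than g), f(n) = O(g(n)) is true.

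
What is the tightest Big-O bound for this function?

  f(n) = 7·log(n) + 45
O(log n)

The dominant term in 7·log(n) + 45 is 7·log(n), which is Θ(log n).
Lower-order terms (45) are asymptotically negligible.
Constants are absorbed, so the tightest bound is O(log n).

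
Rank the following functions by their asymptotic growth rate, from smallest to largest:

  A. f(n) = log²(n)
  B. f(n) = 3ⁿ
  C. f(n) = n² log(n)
A < C < B

Comparing growth rates:
A = log²(n) is O(log² n)
C = n² log(n) is O(n² log n)
B = 3ⁿ is O(3ⁿ)

Therefore, the order from slowest to fastest is: A < C < B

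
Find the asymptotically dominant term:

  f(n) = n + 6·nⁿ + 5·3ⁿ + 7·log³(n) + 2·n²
6·nⁿ

Looking at each term:
  - n is O(n)
  - 6·nⁿ is O(nⁿ)
  - 5·3ⁿ is O(3ⁿ)
  - 7·log³(n) is O(log³ n)
  - 2·n² is O(n²)

The term 6·nⁿ (O(nⁿ)) grows fastest and dominates all others.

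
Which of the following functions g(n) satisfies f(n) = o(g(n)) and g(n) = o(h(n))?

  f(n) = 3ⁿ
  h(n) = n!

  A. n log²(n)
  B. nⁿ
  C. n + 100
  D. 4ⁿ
D

We need g(n) with 3ⁿ = o(g(n)) and g(n) = o(n!), i.e. O(3ⁿ) ≺ g ≺ O(n!).
Check each option:
  A. n log²(n) — O(n log² n) does not grow strictly faster than f(n)
  B. nⁿ — O(nⁿ) does not grow strictly slower than h(n)
  C. n + 100 — O(n) does not grow strictly faster than f(n)
  D. 4ⁿ — O(4ⁿ) is strictly between O(3ⁿ) and O(n!) ✓

Only option D (4ⁿ) lies strictly between.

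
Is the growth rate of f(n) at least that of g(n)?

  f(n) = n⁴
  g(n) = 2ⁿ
False

f(n) = n⁴ is O(n⁴), and g(n) = 2ⁿ is O(2ⁿ).
Since O(n⁴) grows slower than O(2ⁿ), f(n) = Ω(g(n)) is false.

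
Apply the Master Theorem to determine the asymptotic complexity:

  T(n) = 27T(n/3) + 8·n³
Θ(n³ log n)

Master Theorem: a = 27, b = 3, f(n) = 8·n³.
Compute the critical exponent d = log₃(27) = 3.
Compare f(n) = Θ(n³) against n^d:
  k = 3 = d, so f(n) = Θ(n^d) — Case 2.
  Work is balanced across levels: T(n) = Θ(n^d log n) = Θ(n³ log n).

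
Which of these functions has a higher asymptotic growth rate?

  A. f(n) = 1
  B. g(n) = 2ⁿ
B

f(n) = 1 is O(1), while g(n) = 2ⁿ is O(2ⁿ).
Since O(2ⁿ) grows faster than O(1), g(n) dominates.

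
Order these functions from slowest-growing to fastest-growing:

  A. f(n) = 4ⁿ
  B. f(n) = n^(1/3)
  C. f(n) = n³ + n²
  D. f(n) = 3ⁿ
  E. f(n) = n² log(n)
B < E < C < D < A

Comparing growth rates:
B = n^(1/3) is O(n^(1/3))
E = n² log(n) is O(n² log n)
C = n³ + n² is O(n³)
D = 3ⁿ is O(3ⁿ)
A = 4ⁿ is O(4ⁿ)

Therefore, the order from slowest to fastest is: B < E < C < D < A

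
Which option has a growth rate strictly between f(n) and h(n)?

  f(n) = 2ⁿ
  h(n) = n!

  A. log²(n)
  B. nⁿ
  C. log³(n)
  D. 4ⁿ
D

We need g(n) with 2ⁿ = o(g(n)) and g(n) = o(n!), i.e. O(2ⁿ) ≺ g ≺ O(n!).
Check each option:
  A. log²(n) — O(log² n) does not grow strictly faster than f(n)
  B. nⁿ — O(nⁿ) does not grow strictly slower than h(n)
  C. log³(n) — O(log³ n) does not grow strictly faster than f(n)
  D. 4ⁿ — O(4ⁿ) is strictly between O(2ⁿ) and O(n!) ✓

Only option D (4ⁿ) lies strictly between.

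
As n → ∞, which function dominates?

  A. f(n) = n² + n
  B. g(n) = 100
A

f(n) = n² + n is O(n²), while g(n) = 100 is O(1).
Since O(n²) grows faster than O(1), f(n) dominates.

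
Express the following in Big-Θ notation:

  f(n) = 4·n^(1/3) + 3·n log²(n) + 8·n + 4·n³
Θ(n³)

Order the terms by growth rate: 4·n^(1/3) ≺ 8·n ≺ 3·n log²(n) ≺ 4·n³.
The fastest-growing term 4·n³ dominates as n → ∞; dropping its constant factor gives Θ(n³).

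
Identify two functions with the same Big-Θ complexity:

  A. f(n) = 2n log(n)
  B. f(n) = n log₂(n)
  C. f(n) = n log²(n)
A and B

Examining each function:
  A. 2n log(n) is O(n log n)
  B. n log₂(n) is O(n log n)
  C. n log²(n) is O(n log² n)

Functions A and B both have the same complexity class.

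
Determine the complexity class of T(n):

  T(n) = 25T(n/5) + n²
Θ(n² log n)

Master Theorem: a = 25, b = 5, f(n) = n².
Compute the critical exponent d = log₅(25) = 2.
Compare f(n) = Θ(n²) against n^d:
  k = 2 = d, so f(n) = Θ(n^d) — Case 2.
  Work is balanced across levels: T(n) = Θ(n^d log n) = Θ(n² log n).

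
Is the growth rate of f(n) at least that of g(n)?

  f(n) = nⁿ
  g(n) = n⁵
True

f(n) = nⁿ is O(nⁿ), and g(n) = n⁵ is O(n⁵).
Since O(nⁿ) grows at least as fast as O(n⁵), f(n) = Ω(g(n)) is true.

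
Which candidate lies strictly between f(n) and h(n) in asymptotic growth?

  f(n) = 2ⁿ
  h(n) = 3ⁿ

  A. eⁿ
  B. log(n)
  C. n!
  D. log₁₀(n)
A

We need g(n) with 2ⁿ = o(g(n)) and g(n) = o(3ⁿ), i.e. O(2ⁿ) ≺ g ≺ O(3ⁿ).
Check each option:
  A. eⁿ — O(eⁿ) is strictly between O(2ⁿ) and O(3ⁿ) ✓
  B. log(n) — O(log n) does not grow strictly faster than f(n)
  C. n! — O(n!) does not grow strictly slower than h(n)
  D. log₁₀(n) — O(log n) does not grow strictly faster than f(n)

Only option A (eⁿ) lies strictly between.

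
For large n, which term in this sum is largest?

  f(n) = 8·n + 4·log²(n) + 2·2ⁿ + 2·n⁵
2·2ⁿ

Looking at each term:
  - 8·n is O(n)
  - 4·log²(n) is O(log² n)
  - 2·2ⁿ is O(2ⁿ)
  - 2·n⁵ is O(n⁵)

The term 2·2ⁿ (O(2ⁿ)) grows fastest and dominates all others.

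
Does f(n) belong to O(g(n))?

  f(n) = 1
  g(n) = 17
True

f(n) = 1 and g(n) = 17 are both O(1).
Big-O permits equal growth rates (f ≤ c·g for some c), so f(n) = O(g(n)) is true.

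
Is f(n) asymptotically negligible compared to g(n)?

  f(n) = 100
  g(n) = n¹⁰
True

f(n) = 100 is O(1), and g(n) = n¹⁰ is O(n¹⁰).
Since O(1) grows strictly slower than O(n¹⁰), f(n) = o(g(n)) is true.
This means lim(n→∞) f(n)/g(n) = 0.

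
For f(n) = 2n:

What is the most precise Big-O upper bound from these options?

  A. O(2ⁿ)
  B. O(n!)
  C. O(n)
C

f(n) = 2n is O(n).
All listed options are valid Big-O bounds (upper bounds),
but O(n) is the tightest (smallest valid bound).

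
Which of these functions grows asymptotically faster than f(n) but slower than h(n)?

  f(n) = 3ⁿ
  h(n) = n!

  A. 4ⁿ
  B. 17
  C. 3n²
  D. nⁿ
A

We need g(n) with 3ⁿ = o(g(n)) and g(n) = o(n!), i.e. O(3ⁿ) ≺ g ≺ O(n!).
Check each option:
  A. 4ⁿ — O(4ⁿ) is strictly between O(3ⁿ) and O(n!) ✓
  B. 17 — O(1) does not grow strictly faster than f(n)
  C. 3n² — O(n²) does not grow strictly faster than f(n)
  D. nⁿ — O(nⁿ) does not grow strictly slower than h(n)

Only option A (4ⁿ) lies strictly between.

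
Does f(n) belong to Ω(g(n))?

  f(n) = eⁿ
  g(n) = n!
False

f(n) = eⁿ is O(eⁿ), and g(n) = n! is O(n!).
Since O(eⁿ) grows slower than O(n!), f(n) = Ω(g(n)) is false.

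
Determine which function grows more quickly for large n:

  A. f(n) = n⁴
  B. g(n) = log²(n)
A

f(n) = n⁴ is O(n⁴), while g(n) = log²(n) is O(log² n).
Since O(n⁴) grows faster than O(log² n), f(n) dominates.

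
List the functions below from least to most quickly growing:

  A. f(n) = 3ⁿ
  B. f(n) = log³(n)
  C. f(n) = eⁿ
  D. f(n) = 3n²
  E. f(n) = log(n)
E < B < D < C < A

Comparing growth rates:
E = log(n) is O(log n)
B = log³(n) is O(log³ n)
D = 3n² is O(n²)
C = eⁿ is O(eⁿ)
A = 3ⁿ is O(3ⁿ)

Therefore, the order from slowest to fastest is: E < B < D < C < A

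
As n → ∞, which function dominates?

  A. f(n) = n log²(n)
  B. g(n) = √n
A

f(n) = n log²(n) is O(n log² n), while g(n) = √n is O(√n).
Since O(n log² n) grows faster than O(√n), f(n) dominates.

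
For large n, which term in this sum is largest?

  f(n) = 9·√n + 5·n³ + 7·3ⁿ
7·3ⁿ

Looking at each term:
  - 9·√n is O(√n)
  - 5·n³ is O(n³)
  - 7·3ⁿ is O(3ⁿ)

The term 7·3ⁿ (O(3ⁿ)) grows fastest and dominates all others.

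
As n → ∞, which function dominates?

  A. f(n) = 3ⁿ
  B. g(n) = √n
A

f(n) = 3ⁿ is O(3ⁿ), while g(n) = √n is O(√n).
Since O(3ⁿ) grows faster than O(√n), f(n) dominates.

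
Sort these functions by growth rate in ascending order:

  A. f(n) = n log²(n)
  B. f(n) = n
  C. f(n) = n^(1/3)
C < B < A

Comparing growth rates:
C = n^(1/3) is O(n^(1/3))
B = n is O(n)
A = n log²(n) is O(n log² n)

Therefore, the order from slowest to fastest is: C < B < A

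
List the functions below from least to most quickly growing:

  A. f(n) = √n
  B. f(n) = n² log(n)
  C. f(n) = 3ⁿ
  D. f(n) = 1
D < A < B < C

Comparing growth rates:
D = 1 is O(1)
A = √n is O(√n)
B = n² log(n) is O(n² log n)
C = 3ⁿ is O(3ⁿ)

Therefore, the order from slowest to fastest is: D < A < B < C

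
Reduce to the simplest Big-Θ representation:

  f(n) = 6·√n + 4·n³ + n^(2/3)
Θ(n³)

Order the terms by growth rate: 6·√n ≺ n^(2/3) ≺ 4·n³.
The fastest-growing term 4·n³ dominates as n → ∞; dropping its constant factor gives Θ(n³).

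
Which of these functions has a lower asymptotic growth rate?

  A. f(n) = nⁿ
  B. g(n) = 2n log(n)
B

f(n) = nⁿ is O(nⁿ), while g(n) = 2n log(n) is O(n log n).
Since O(n log n) grows slower than O(nⁿ), g(n) is dominated.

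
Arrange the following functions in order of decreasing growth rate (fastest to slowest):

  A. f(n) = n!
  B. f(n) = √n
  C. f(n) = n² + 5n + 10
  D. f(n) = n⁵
A > D > C > B

Comparing growth rates:
A = n! is O(n!)
D = n⁵ is O(n⁵)
C = n² + 5n + 10 is O(n²)
B = √n is O(√n)

Therefore, the order from fastest to slowest is: A > D > C > B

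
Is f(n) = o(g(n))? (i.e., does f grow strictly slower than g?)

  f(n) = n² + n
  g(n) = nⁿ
True

f(n) = n² + n is O(n²), and g(n) = nⁿ is O(nⁿ).
Since O(n²) grows strictly slower than O(nⁿ), f(n) = o(g(n)) is true.
This means lim(n→∞) f(n)/g(n) = 0.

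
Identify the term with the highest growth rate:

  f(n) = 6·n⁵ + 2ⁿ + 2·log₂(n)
2ⁿ

Looking at each term:
  - 6·n⁵ is O(n⁵)
  - 2ⁿ is O(2ⁿ)
  - 2·log₂(n) is O(log n)

The term 2ⁿ (O(2ⁿ)) grows fastest and dominates all others.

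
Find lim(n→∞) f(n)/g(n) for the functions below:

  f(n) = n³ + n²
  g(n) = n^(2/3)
∞

Since n³ + n² (O(n³)) grows faster than n^(2/3) (O(n^(2/3))),
the ratio f(n)/g(n) → ∞ as n → ∞.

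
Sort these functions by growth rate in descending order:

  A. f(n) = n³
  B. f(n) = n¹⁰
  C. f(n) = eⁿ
C > B > A

Comparing growth rates:
C = eⁿ is O(eⁿ)
B = n¹⁰ is O(n¹⁰)
A = n³ is O(n³)

Therefore, the order from fastest to slowest is: C > B > A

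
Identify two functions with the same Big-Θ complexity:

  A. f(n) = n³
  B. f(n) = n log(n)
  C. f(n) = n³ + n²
A and C

Examining each function:
  A. n³ is O(n³)
  B. n log(n) is O(n log n)
  C. n³ + n² is O(n³)

Functions A and C both have the same complexity class.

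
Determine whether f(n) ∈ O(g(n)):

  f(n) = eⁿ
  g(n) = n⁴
False

f(n) = eⁿ is O(eⁿ), and g(n) = n⁴ is O(n⁴).
Since O(eⁿ) grows faster than O(n⁴), f(n) = O(g(n)) is false.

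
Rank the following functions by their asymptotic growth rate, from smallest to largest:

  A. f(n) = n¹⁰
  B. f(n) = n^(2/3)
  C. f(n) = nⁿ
B < A < C

Comparing growth rates:
B = n^(2/3) is O(n^(2/3))
A = n¹⁰ is O(n¹⁰)
C = nⁿ is O(nⁿ)

Therefore, the order from slowest to fastest is: B < A < C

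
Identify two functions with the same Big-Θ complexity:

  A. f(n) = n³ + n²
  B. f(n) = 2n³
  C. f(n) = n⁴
A and B

Examining each function:
  A. n³ + n² is O(n³)
  B. 2n³ is O(n³)
  C. n⁴ is O(n⁴)

Functions A and B both have the same complexity class.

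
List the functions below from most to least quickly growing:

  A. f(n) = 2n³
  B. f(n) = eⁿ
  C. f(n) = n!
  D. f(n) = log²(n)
C > B > A > D

Comparing growth rates:
C = n! is O(n!)
B = eⁿ is O(eⁿ)
A = 2n³ is O(n³)
D = log²(n) is O(log² n)

Therefore, the order from fastest to slowest is: C > B > A > D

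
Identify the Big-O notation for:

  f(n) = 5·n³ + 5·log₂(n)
O(n³)

The dominant term in 5·n³ + 5·log₂(n) is 5·n³, which is Θ(n³).
Lower-order terms (5·log₂(n)) are asymptotically negligible.
Constants are absorbed, so the tightest bound is O(n³).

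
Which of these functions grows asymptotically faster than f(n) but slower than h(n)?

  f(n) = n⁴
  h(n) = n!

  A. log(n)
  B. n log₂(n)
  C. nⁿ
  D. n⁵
D

We need g(n) with n⁴ = o(g(n)) and g(n) = o(n!), i.e. O(n⁴) ≺ g ≺ O(n!).
Check each option:
  A. log(n) — O(log n) does not grow strictly faster than f(n)
  B. n log₂(n) — O(n log n) does not grow strictly faster than f(n)
  C. nⁿ — O(nⁿ) does not grow strictly slower than h(n)
  D. n⁵ — O(n⁵) is strictly between O(n⁴) and O(n!) ✓

Only option D (n⁵) lies strictly between.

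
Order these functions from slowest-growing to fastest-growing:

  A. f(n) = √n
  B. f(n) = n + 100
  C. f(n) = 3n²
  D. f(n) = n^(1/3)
D < A < B < C

Comparing growth rates:
D = n^(1/3) is O(n^(1/3))
A = √n is O(√n)
B = n + 100 is O(n)
C = 3n² is O(n²)

Therefore, the order from slowest to fastest is: D < A < B < C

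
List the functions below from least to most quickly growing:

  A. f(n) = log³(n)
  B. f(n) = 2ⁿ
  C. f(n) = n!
A < B < C

Comparing growth rates:
A = log³(n) is O(log³ n)
B = 2ⁿ is O(2ⁿ)
C = n! is O(n!)

Therefore, the order from slowest to fastest is: A < B < C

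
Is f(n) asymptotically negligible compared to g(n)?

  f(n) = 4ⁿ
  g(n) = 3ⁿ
False

f(n) = 4ⁿ is O(4ⁿ), and g(n) = 3ⁿ is O(3ⁿ).
Since O(4ⁿ) grows faster than or equal to O(3ⁿ), f(n) = o(g(n)) is false.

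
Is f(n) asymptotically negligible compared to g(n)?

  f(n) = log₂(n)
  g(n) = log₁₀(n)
False

f(n) = log₂(n) is O(log n), and g(n) = log₁₀(n) is O(log n).
Since they have the same growth rate, f(n) = o(g(n)) is false.
(f = o(g) requires f to grow strictly slower, not equal.)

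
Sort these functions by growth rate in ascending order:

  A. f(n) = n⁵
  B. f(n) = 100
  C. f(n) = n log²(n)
B < C < A

Comparing growth rates:
B = 100 is O(1)
C = n log²(n) is O(n log² n)
A = n⁵ is O(n⁵)

Therefore, the order from slowest to fastest is: B < C < A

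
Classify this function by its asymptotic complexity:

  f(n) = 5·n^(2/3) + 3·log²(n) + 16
O(n^(2/3))

The dominant term in 5·n^(2/3) + 3·log²(n) + 16 is 5·n^(2/3), which is Θ(n^(2/3)).
Lower-order terms (3·log²(n), 16) are asymptotically negligible.
Constants are absorbed, so the tightest bound is O(n^(2/3)).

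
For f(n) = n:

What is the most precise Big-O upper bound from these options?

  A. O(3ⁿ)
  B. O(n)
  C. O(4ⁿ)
B

f(n) = n is O(n).
All listed options are valid Big-O bounds (upper bounds),
but O(n) is the tightest (smallest valid bound).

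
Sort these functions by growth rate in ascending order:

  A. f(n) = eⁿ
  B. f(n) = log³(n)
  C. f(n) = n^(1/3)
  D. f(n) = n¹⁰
B < C < D < A

Comparing growth rates:
B = log³(n) is O(log³ n)
C = n^(1/3) is O(n^(1/3))
D = n¹⁰ is O(n¹⁰)
A = eⁿ is O(eⁿ)

Therefore, the order from slowest to fastest is: B < C < D < A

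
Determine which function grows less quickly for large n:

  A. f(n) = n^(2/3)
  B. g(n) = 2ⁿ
A

f(n) = n^(2/3) is O(n^(2/3)), while g(n) = 2ⁿ is O(2ⁿ).
Since O(n^(2/3)) grows slower than O(2ⁿ), f(n) is dominated.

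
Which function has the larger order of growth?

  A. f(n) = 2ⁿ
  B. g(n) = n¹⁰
A

f(n) = 2ⁿ is O(2ⁿ), while g(n) = n¹⁰ is O(n¹⁰).
Since O(2ⁿ) grows faster than O(n¹⁰), f(n) dominates.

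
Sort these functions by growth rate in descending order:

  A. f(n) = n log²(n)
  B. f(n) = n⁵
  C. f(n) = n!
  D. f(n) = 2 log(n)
C > B > A > D

Comparing growth rates:
C = n! is O(n!)
B = n⁵ is O(n⁵)
A = n log²(n) is O(n log² n)
D = 2 log(n) is O(log n)

Therefore, the order from fastest to slowest is: C > B > A > D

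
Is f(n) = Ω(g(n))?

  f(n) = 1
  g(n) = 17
True

f(n) = 1 and g(n) = 17 are both O(1).
Big-Ω permits equal growth rates (f ≥ c·g for some c > 0), so f(n) = Ω(g(n)) is true.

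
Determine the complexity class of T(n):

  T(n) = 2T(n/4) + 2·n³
Θ(n³)

Master Theorem: a = 2, b = 4, f(n) = 2·n³.
Compute the critical exponent d = log₄(2) = 0.500.
Compare f(n) = Θ(n³) against n^d:
  k = 3 > d = 0.500, so f(n) = Ω(n^(d+ε)) — Case 3.
  Regularity: a·(n/b)^3/n^3 = a/b^3 = 2/64 < 1 ✓.
  The top-level work dominates: T(n) = Θ(f(n)) = Θ(n³).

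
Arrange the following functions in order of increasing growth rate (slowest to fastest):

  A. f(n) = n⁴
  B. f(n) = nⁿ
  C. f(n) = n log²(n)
C < A < B

Comparing growth rates:
C = n log²(n) is O(n log² n)
A = n⁴ is O(n⁴)
B = nⁿ is O(nⁿ)

Therefore, the order from slowest to fastest is: C < A < B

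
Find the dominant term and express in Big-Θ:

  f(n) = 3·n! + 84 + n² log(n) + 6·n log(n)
Θ(n!)

Order the terms by growth rate: 84 ≺ 6·n log(n) ≺ n² log(n) ≺ 3·n!.
The fastest-growing term 3·n! dominates as n → ∞; dropping its constant factor gives Θ(n!).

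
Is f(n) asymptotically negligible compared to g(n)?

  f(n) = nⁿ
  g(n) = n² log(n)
False

f(n) = nⁿ is O(nⁿ), and g(n) = n² log(n) is O(n² log n).
Since O(nⁿ) grows faster than or equal to O(n² log n), f(n) = o(g(n)) is false.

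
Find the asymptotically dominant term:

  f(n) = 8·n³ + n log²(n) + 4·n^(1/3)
8·n³

Looking at each term:
  - 8·n³ is O(n³)
  - n log²(n) is O(n log² n)
  - 4·n^(1/3) is O(n^(1/3))

The term 8·n³ (O(n³)) grows fastest and dominates all others.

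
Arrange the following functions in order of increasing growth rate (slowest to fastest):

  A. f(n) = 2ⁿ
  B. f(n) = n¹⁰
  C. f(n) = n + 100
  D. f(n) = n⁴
C < D < B < A

Comparing growth rates:
C = n + 100 is O(n)
D = n⁴ is O(n⁴)
B = n¹⁰ is O(n¹⁰)
A = 2ⁿ is O(2ⁿ)

Therefore, the order from slowest to fastest is: C < D < B < A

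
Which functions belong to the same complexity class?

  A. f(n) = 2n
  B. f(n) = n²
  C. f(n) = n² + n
B and C

Examining each function:
  A. 2n is O(n)
  B. n² is O(n²)
  C. n² + n is O(n²)

Functions B and C both have the same complexity class.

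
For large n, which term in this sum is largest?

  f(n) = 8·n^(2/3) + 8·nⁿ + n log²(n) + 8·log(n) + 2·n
8·nⁿ

Looking at each term:
  - 8·n^(2/3) is O(n^(2/3))
  - 8·nⁿ is O(nⁿ)
  - n log²(n) is O(n log² n)
  - 8·log(n) is O(log n)
  - 2·n is O(n)

The term 8·nⁿ (O(nⁿ)) grows fastest and dominates all others.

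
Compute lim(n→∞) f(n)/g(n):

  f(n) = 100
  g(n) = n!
0

Since 100 (O(1)) grows slower than n! (O(n!)),
the ratio f(n)/g(n) → 0 as n → ∞.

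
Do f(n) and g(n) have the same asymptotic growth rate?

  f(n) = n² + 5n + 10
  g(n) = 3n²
True

f(n) = n² + 5n + 10 and g(n) = 3n² are both O(n²).
Since they have the same asymptotic growth rate, f(n) = Θ(g(n)) is true.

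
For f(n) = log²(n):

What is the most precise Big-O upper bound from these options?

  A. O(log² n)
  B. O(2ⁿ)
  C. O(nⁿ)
A

f(n) = log²(n) is O(log² n).
All listed options are valid Big-O bounds (upper bounds),
but O(log² n) is the tightest (smallest valid bound).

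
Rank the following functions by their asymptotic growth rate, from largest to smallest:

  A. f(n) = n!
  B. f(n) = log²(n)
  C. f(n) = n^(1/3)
A > C > B

Comparing growth rates:
A = n! is O(n!)
C = n^(1/3) is O(n^(1/3))
B = log²(n) is O(log² n)

Therefore, the order from fastest to slowest is: A > C > B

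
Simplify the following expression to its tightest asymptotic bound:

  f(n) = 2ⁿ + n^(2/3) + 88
Θ(2ⁿ)

Order the terms by growth rate: 88 ≺ n^(2/3) ≺ 2ⁿ.
The fastest-growing term 2ⁿ dominates as n → ∞; dropping its constant factor gives Θ(2ⁿ).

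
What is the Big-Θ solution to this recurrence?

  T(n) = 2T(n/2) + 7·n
Θ(n log n)

Master Theorem: a = 2, b = 2, f(n) = 7·n.
Compute the critical exponent d = log₂(2) = 1.
Compare f(n) = Θ(n) against n^d:
  k = 1 = d, so f(n) = Θ(n^d) — Case 2.
  Work is balanced across levels: T(n) = Θ(n^d log n) = Θ(n log n).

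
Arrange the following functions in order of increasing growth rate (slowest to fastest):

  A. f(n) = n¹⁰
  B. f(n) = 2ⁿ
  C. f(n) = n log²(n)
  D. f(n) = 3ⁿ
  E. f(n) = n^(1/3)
E < C < A < B < D

Comparing growth rates:
E = n^(1/3) is O(n^(1/3))
C = n log²(n) is O(n log² n)
A = n¹⁰ is O(n¹⁰)
B = 2ⁿ is O(2ⁿ)
D = 3ⁿ is O(3ⁿ)

Therefore, the order from slowest to fastest is: E < C < A < B < D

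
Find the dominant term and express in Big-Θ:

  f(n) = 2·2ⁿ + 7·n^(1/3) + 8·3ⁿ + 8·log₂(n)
Θ(3ⁿ)

Order the terms by growth rate: 8·log₂(n) ≺ 7·n^(1/3) ≺ 2·2ⁿ ≺ 8·3ⁿ.
The fastest-growing term 8·3ⁿ dominates as n → ∞; dropping its constant factor gives Θ(3ⁿ).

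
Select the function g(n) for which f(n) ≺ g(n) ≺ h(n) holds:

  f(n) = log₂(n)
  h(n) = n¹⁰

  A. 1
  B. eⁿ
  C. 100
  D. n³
D

We need g(n) with log₂(n) = o(g(n)) and g(n) = o(n¹⁰), i.e. O(log n) ≺ g ≺ O(n¹⁰).
Check each option:
  A. 1 — O(1) does not grow strictly faster than f(n)
  B. eⁿ — O(eⁿ) does not grow strictly slower than h(n)
  C. 100 — O(1) does not grow strictly faster than f(n)
  D. n³ — O(n³) is strictly between O(log n) and O(n¹⁰) ✓

Only option D (n³) lies strictly between.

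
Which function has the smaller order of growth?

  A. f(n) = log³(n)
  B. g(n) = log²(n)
B

f(n) = log³(n) is O(log³ n), while g(n) = log²(n) is O(log² n).
Since O(log² n) grows slower than O(log³ n), g(n) is dominated.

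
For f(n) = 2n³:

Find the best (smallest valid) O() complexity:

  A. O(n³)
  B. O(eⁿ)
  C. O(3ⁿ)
A

f(n) = 2n³ is O(n³).
All listed options are valid Big-O bounds (upper bounds),
but O(n³) is the tightest (smallest valid bound).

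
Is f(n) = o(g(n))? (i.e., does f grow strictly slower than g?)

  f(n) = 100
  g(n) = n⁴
True

f(n) = 100 is O(1), and g(n) = n⁴ is O(n⁴).
Since O(1) grows strictly slower than O(n⁴), f(n) = o(g(n)) is true.
This means lim(n→∞) f(n)/g(n) = 0.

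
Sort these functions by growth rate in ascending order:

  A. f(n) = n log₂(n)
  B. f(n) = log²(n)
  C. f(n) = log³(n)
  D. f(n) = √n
B < C < D < A

Comparing growth rates:
B = log²(n) is O(log² n)
C = log³(n) is O(log³ n)
D = √n is O(√n)
A = n log₂(n) is O(n log n)

Therefore, the order from slowest to fastest is: B < C < D < A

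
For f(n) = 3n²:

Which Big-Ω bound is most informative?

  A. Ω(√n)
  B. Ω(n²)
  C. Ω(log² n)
B

f(n) = 3n² is Ω(n²).
All listed options are valid Big-Ω bounds (lower bounds),
but Ω(n²) is the tightest (largest valid bound).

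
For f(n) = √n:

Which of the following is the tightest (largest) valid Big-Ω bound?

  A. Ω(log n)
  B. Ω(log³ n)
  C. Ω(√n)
C

f(n) = √n is Ω(√n).
All listed options are valid Big-Ω bounds (lower bounds),
but Ω(√n) is the tightest (largest valid bound).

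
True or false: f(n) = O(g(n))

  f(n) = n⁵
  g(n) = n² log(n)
False

f(n) = n⁵ is O(n⁵), and g(n) = n² log(n) is O(n² log n).
Since O(n⁵) grows faster than O(n² log n), f(n) = O(g(n)) is false.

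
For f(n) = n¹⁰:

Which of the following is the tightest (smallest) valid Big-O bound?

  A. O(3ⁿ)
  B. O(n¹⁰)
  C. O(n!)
B

f(n) = n¹⁰ is O(n¹⁰).
All listed options are valid Big-O bounds (upper bounds),
but O(n¹⁰) is the tightest (smallest valid bound).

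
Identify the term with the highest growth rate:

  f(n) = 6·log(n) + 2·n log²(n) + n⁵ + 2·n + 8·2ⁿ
8·2ⁿ

Looking at each term:
  - 6·log(n) is O(log n)
  - 2·n log²(n) is O(n log² n)
  - n⁵ is O(n⁵)
  - 2·n is O(n)
  - 8·2ⁿ is O(2ⁿ)

The term 8·2ⁿ (O(2ⁿ)) grows fastest and dominates all others.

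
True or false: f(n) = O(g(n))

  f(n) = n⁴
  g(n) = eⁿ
True

f(n) = n⁴ is O(n⁴), and g(n) = eⁿ is O(eⁿ).
Since O(n⁴) ⊆ O(eⁿ) (f grows no faster than g), f(n) = O(g(n)) is true.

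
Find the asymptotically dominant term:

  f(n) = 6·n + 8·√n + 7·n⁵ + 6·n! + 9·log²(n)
6·n!

Looking at each term:
  - 6·n is O(n)
  - 8·√n is O(√n)
  - 7·n⁵ is O(n⁵)
  - 6·n! is O(n!)
  - 9·log²(n) is O(log² n)

The term 6·n! (O(n!)) grows fastest and dominates all others.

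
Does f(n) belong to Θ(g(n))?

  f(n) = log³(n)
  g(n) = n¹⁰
False

f(n) = log³(n) is O(log³ n), and g(n) = n¹⁰ is O(n¹⁰).
Since they have different growth rates, f(n) = Θ(g(n)) is false.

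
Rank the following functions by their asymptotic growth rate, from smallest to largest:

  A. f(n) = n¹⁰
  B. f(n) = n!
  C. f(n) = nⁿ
A < B < C

Comparing growth rates:
A = n¹⁰ is O(n¹⁰)
B = n! is O(n!)
C = nⁿ is O(nⁿ)

Therefore, the order from slowest to fastest is: A < B < C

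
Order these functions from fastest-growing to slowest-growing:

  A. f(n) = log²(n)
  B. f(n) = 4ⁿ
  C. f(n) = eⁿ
B > C > A

Comparing growth rates:
B = 4ⁿ is O(4ⁿ)
C = eⁿ is O(eⁿ)
A = log²(n) is O(log² n)

Therefore, the order from fastest to slowest is: B > C > A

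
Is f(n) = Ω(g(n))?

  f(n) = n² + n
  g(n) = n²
True

f(n) = n² + n and g(n) = n² are both O(n²).
Big-Ω permits equal growth rates (f ≥ c·g for some c > 0), so f(n) = Ω(g(n)) is true.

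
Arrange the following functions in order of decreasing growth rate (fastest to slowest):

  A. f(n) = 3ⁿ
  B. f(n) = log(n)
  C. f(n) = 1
A > B > C

Comparing growth rates:
A = 3ⁿ is O(3ⁿ)
B = log(n) is O(log n)
C = 1 is O(1)

Therefore, the order from fastest to slowest is: A > B > C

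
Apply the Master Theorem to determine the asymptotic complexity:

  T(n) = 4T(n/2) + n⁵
Θ(n⁵)

Master Theorem: a = 4, b = 2, f(n) = n⁵.
Compute the critical exponent d = log₂(4) = 2.
Compare f(n) = Θ(n⁵) against n^d:
  k = 5 > d = 2, so f(n) = Ω(n^(d+ε)) — Case 3.
  Regularity: a·(n/b)^5/n^5 = a/b^5 = 4/32 < 1 ✓.
  The top-level work dominates: T(n) = Θ(f(n)) = Θ(n⁵).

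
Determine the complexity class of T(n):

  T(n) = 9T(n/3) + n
Θ(n²)

Master Theorem: a = 9, b = 3, f(n) = n.
Compute the critical exponent d = log₃(9) = 2.
Compare f(n) = Θ(n) against n^d:
  k = 1 < d = 2, so f(n) = O(n^(d-ε)) — Case 1.
  The recursion cost dominates: T(n) = Θ(n^d) = Θ(n²).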